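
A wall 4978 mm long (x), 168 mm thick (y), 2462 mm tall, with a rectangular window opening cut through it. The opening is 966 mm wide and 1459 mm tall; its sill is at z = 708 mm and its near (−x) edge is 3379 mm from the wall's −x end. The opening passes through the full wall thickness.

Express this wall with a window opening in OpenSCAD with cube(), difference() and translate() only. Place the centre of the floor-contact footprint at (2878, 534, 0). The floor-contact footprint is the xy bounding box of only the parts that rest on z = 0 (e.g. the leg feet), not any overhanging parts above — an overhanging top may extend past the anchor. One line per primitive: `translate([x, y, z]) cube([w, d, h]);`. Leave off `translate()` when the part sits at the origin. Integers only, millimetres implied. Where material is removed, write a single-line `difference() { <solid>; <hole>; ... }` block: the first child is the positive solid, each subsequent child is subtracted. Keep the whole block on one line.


difference() { translate([389, 450, 0]) cube([4978, 168, 2462]); translate([3768, 450, 708]) cube([966, 168, 1459]); }


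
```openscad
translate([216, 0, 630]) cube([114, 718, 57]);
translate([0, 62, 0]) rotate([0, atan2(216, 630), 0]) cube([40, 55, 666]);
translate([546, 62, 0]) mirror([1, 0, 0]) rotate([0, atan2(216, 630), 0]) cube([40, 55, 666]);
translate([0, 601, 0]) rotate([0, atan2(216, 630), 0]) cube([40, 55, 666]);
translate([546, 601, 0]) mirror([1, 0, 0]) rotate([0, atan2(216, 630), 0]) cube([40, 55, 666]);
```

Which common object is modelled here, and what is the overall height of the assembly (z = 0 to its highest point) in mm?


A sawhorse. The overall height is 687 mm.

A beam across two mirrored pairs of raked legs — a sawhorse. The beam's underside is at z = 630 (matching the legs' vertical rise in atan2(216, 630)) and the beam is 57 mm tall, so its top is at 630 + 57 = 687 mm. The raked legs top out at the beam's underside, so that is the highest point.


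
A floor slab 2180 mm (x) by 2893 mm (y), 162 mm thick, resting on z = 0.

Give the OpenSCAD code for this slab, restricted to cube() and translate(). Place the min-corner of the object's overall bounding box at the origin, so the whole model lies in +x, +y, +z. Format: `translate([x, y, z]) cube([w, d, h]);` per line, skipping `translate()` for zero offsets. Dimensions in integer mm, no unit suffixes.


cube([2180, 2893, 162]);


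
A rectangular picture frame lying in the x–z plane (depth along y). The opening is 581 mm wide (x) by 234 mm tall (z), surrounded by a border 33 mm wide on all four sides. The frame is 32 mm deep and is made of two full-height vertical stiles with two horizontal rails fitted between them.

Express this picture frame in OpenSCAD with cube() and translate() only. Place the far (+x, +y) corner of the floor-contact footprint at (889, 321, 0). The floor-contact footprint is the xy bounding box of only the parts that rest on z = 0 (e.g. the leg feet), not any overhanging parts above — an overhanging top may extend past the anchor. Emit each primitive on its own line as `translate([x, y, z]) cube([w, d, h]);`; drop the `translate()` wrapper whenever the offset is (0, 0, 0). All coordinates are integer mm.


translate([242, 289, 0]) cube([33, 32, 300]);
translate([856, 289, 0]) cube([33, 32, 300]);
translate([275, 289, 0]) cube([581, 32, 33]);
translate([275, 289, 267]) cube([581, 32, 33]);


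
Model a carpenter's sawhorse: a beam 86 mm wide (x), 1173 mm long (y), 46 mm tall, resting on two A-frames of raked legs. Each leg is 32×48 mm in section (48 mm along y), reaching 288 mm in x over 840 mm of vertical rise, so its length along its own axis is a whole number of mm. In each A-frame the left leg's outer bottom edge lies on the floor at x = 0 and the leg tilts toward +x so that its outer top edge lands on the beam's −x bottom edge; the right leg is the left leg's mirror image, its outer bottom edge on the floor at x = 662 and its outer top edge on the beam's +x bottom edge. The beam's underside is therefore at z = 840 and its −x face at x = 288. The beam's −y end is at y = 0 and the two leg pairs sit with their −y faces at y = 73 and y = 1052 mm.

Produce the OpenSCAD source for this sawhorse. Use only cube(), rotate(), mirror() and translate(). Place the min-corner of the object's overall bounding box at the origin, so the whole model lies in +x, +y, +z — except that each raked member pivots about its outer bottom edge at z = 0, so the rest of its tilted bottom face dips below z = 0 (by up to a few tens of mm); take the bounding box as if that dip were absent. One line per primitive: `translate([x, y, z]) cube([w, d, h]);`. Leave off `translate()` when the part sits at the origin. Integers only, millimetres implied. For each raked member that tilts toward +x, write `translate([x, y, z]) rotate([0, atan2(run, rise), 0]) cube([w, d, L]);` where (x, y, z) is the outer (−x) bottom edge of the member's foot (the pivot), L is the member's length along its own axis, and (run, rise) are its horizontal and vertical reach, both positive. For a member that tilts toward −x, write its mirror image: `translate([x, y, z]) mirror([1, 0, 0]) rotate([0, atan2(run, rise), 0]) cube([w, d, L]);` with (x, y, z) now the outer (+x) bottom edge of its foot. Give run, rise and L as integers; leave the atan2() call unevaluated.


translate([288, 0, 840]) cube([86, 1173, 46]);
translate([0, 73, 0]) rotate([0, atan2(288, 840), 0]) cube([32, 48, 888]);
translate([662, 73, 0]) mirror([1, 0, 0]) rotate([0, atan2(288, 840), 0]) cube([32, 48, 888]);
translate([0, 1052, 0]) rotate([0, atan2(288, 840), 0]) cube([32, 48, 888]);
translate([662, 1052, 0]) mirror([1, 0, 0]) rotate([0, atan2(288, 840), 0]) cube([32, 48, 888]);


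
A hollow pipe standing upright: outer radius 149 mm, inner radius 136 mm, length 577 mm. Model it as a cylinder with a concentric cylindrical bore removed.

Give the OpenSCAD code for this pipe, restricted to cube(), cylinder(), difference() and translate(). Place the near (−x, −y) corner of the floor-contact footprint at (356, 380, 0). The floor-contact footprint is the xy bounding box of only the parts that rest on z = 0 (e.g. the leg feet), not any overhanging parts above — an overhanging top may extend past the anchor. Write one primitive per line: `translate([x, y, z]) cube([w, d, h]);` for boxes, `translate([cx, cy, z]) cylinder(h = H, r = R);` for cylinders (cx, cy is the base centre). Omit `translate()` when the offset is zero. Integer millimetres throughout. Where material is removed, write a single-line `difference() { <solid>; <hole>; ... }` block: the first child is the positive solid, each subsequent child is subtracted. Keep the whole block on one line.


difference() { translate([505, 529, 0]) cylinder(h = 577, r = 149); translate([505, 529, 0]) cylinder(h = 577, r = 136); }


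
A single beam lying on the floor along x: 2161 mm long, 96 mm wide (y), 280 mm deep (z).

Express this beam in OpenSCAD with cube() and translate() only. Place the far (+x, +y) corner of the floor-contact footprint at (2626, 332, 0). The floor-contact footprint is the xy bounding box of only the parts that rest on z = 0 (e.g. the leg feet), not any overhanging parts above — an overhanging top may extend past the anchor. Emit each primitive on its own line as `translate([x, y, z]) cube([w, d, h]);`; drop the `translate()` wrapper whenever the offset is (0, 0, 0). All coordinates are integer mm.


translate([465, 236, 0]) cube([2161, 96, 280]);


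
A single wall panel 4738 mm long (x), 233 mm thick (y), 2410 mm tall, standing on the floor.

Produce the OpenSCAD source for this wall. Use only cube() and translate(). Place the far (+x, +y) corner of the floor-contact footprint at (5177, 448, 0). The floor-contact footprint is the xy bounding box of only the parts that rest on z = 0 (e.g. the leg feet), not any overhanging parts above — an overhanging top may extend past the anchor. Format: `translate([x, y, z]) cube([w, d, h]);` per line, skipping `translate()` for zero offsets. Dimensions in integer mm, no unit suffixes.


translate([439, 215, 0]) cube([4738, 233, 2410]);


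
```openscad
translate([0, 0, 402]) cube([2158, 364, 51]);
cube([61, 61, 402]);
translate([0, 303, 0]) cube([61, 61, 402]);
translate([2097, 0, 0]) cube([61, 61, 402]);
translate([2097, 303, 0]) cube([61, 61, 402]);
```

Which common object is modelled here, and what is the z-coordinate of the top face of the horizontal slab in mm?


A bench. The seat-top height is 453 mm.

A long slab on four corner posts — a bench. The slab sits at z = 402 with thickness 51, so the top is 402 + 51 = 453 mm.


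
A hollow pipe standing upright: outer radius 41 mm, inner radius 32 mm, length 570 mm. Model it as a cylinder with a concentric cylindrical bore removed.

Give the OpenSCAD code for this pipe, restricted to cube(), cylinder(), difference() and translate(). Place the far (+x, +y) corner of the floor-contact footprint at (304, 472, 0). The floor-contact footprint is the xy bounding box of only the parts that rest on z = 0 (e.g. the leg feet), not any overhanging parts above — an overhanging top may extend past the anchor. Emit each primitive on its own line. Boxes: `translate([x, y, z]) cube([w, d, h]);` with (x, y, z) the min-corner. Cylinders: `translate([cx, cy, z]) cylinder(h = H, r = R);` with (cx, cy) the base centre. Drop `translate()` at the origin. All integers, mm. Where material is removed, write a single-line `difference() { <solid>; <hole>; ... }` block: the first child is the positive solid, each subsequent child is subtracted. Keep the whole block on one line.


difference() { translate([263, 431, 0]) cylinder(h = 570, r = 41); translate([263, 431, 0]) cylinder(h = 570, r = 32); }


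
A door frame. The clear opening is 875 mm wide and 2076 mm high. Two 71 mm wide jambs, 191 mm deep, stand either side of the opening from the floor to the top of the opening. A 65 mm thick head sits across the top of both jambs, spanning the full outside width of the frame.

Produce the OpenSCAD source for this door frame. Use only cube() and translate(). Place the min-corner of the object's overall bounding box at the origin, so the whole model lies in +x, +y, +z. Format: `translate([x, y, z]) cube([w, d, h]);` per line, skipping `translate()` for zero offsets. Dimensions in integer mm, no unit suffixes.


cube([71, 191, 2076]);
translate([946, 0, 0]) cube([71, 191, 2076]);
translate([0, 0, 2076]) cube([1017, 191, 65]);


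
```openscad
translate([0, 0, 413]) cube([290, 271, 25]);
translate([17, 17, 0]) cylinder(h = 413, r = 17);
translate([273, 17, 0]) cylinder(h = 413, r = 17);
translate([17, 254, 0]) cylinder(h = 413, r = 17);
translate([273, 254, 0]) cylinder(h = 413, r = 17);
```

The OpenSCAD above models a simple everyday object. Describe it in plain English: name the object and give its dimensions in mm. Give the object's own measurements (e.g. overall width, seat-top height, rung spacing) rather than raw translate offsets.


A simple wooden stool: a rectangular seat 290 mm (x) by 271 mm (y), 25 mm thick, top face at z = 438 mm, on four round legs, each 34 mm in diameter. The legs rest on z = 0, each leg's axis is inset half a diameter from the nearest pair of seat edges (so the leg's bounding box is flush with the corner).


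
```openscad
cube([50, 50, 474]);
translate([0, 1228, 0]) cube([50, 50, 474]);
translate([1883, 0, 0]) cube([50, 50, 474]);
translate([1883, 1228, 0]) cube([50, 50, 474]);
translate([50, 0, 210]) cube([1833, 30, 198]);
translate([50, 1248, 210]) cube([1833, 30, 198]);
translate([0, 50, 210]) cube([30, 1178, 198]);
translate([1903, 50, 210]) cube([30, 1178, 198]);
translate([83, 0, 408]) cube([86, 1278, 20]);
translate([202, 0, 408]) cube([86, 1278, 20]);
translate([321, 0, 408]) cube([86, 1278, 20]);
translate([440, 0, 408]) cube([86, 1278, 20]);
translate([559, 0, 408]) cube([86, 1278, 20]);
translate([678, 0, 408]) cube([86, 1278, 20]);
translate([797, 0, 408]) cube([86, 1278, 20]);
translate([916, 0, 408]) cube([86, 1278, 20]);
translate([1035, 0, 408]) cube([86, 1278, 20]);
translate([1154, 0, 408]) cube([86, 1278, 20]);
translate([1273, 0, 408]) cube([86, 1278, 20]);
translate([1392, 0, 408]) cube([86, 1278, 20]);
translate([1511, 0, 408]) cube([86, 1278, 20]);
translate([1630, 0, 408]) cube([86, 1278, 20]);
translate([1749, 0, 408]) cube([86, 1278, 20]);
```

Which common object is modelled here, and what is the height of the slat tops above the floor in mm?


A bed frame. The slat-top height is 428 mm.

Four posts, four rails, and a row of slats — a bed frame. Slats sit on the rails at z = 210 + 198 = 408; with slat thickness 20, the top is 428 mm.


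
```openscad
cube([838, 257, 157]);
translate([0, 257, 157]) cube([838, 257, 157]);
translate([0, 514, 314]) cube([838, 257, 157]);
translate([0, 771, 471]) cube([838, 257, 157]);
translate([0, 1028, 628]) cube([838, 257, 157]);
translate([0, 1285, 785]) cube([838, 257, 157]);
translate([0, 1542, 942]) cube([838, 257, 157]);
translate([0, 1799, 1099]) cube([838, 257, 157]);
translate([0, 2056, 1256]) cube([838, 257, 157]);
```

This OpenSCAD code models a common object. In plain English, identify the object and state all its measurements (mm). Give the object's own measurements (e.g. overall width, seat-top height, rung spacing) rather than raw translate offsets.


A straight staircase of 9 solid steps. Each step is 838 mm wide (x), 257 mm deep (y, the going) and 157 mm tall (the rise). The first step rests on the floor; each subsequent step sits one going further in +y and one rise higher in +z, directly behind and above the previous step with no overlap.


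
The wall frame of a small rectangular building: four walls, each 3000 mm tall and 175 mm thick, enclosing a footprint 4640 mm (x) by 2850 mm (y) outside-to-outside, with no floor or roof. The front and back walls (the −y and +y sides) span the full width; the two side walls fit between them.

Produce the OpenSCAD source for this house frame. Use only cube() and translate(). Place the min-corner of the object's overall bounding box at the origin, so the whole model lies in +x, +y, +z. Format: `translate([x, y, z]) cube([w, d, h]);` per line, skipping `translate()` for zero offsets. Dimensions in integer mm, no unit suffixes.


cube([4640, 175, 3000]);
translate([0, 2675, 0]) cube([4640, 175, 3000]);
translate([0, 175, 0]) cube([175, 2500, 3000]);
translate([4465, 175, 0]) cube([175, 2500, 3000]);


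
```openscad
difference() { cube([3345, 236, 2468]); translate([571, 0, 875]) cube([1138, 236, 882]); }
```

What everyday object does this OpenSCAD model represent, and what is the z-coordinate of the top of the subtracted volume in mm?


A wall with a window opening. The window head height is 1757 mm.

A wall with a rectangular opening subtracted — a window. Sill at z = 875, opening 882 mm tall, so the head is at 875 + 882 = 1757 mm.


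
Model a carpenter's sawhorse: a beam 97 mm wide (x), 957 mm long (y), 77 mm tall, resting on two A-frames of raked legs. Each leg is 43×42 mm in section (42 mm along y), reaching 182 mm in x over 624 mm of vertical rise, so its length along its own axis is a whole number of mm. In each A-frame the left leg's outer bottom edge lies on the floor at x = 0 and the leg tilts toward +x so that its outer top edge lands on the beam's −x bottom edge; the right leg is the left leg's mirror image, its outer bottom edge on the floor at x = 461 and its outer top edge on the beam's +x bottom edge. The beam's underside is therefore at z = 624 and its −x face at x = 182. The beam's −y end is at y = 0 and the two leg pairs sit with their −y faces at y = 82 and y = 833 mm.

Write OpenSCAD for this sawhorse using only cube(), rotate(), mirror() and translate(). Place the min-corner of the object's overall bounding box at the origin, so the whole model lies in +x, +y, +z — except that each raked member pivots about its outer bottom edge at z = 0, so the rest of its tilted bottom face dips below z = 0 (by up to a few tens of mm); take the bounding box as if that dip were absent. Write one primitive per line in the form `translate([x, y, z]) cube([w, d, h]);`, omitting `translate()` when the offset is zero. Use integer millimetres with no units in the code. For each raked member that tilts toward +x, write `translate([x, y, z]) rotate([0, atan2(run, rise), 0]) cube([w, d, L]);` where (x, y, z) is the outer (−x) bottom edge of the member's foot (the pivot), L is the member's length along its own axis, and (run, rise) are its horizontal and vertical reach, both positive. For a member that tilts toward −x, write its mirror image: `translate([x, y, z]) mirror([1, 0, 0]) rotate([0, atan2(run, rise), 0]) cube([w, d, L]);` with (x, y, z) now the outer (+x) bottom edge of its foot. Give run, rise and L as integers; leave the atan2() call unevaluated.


// leg length = √(182² + 624²) = 650
// right-leg outer foot x = 2·182 + 97 = 461
// beam min-corner = (182, 0, 624)
translate([182, 0, 624]) cube([97, 957, 77]);
translate([0, 82, 0]) rotate([0, atan2(182, 624), 0]) cube([43, 42, 650]);
translate([461, 82, 0]) mirror([1, 0, 0]) rotate([0, atan2(182, 624), 0]) cube([43, 42, 650]);
translate([0, 833, 0]) rotate([0, atan2(182, 624), 0]) cube([43, 42, 650]);
translate([461, 833, 0]) mirror([1, 0, 0]) rotate([0, atan2(182, 624), 0]) cube([43, 42, 650]);


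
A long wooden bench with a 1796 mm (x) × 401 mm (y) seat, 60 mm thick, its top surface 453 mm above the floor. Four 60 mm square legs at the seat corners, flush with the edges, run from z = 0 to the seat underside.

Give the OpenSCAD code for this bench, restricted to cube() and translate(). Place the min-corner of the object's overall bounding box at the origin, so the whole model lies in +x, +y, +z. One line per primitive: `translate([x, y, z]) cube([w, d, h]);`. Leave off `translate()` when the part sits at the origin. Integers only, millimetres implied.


translate([0, 0, 393]) cube([1796, 401, 60]);
cube([60, 60, 393]);
translate([0, 341, 0]) cube([60, 60, 393]);
translate([1736, 0, 0]) cube([60, 60, 393]);
translate([1736, 341, 0]) cube([60, 60, 393]);


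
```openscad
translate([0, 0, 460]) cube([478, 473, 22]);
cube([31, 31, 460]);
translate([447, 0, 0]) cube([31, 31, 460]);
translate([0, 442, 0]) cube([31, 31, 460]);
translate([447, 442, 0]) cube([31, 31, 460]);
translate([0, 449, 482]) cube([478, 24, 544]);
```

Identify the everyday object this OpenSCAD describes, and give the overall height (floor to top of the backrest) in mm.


A chair. The overall height is 1026 mm.

A slab on four corner posts with a tall panel at the back — a chair. The seat slab sits at z = 460 with thickness 22, and the 544 mm backrest starts at the seat top, so the overall height is 460 + 22 + 544 = 1026 mm.


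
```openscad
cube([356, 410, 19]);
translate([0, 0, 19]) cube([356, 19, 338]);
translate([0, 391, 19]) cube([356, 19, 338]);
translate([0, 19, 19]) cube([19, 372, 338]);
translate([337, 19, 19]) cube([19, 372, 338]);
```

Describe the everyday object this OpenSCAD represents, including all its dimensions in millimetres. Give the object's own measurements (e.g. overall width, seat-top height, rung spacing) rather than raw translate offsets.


An open-topped rectangular box: outside dimensions 356×410×357 mm, with a uniform wall and base thickness of 19 mm. The base is a full 356×410 slab on the floor; four walls sit on top of the base. The front and back walls (the −y and +y sides) span the full width; the two side walls fit between them.


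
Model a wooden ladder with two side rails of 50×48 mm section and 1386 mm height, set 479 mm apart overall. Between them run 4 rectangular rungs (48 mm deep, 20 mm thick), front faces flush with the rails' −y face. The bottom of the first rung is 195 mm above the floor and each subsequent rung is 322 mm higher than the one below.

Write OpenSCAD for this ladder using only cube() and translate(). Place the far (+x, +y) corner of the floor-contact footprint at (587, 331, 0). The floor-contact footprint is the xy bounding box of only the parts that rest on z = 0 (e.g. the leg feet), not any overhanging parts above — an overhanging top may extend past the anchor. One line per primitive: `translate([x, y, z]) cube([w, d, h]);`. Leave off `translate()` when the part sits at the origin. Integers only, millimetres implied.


translate([108, 283, 0]) cube([50, 48, 1386]);
translate([537, 283, 0]) cube([50, 48, 1386]);
translate([158, 283, 195]) cube([379, 48, 20]);
translate([158, 283, 517]) cube([379, 48, 20]);
translate([158, 283, 839]) cube([379, 48, 20]);
translate([158, 283, 1161]) cube([379, 48, 20]);


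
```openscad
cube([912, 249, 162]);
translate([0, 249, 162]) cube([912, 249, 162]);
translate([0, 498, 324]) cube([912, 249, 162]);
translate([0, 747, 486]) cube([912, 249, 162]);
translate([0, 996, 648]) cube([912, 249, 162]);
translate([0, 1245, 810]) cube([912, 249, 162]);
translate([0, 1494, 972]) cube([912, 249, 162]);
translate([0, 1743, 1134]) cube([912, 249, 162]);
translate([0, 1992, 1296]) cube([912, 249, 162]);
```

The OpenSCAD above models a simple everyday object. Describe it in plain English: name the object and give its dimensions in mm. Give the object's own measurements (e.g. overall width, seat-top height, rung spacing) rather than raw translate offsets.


A straight staircase of 9 solid steps. Each step is 912 mm wide (x), 249 mm deep (y, the going) and 162 mm tall (the rise). The first step rests on the floor; each subsequent step sits one going further in +y and one rise higher in +z, directly behind and above the previous step with no overlap.


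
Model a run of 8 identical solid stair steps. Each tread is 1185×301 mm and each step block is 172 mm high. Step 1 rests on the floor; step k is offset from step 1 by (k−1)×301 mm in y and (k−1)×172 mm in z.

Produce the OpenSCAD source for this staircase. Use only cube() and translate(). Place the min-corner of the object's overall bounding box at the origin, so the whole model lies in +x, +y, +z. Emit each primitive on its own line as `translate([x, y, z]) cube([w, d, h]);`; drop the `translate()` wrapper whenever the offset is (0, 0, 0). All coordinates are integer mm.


cube([1185, 301, 172]);
translate([0, 301, 172]) cube([1185, 301, 172]);
translate([0, 602, 344]) cube([1185, 301, 172]);
translate([0, 903, 516]) cube([1185, 301, 172]);
translate([0, 1204, 688]) cube([1185, 301, 172]);
translate([0, 1505, 860]) cube([1185, 301, 172]);
translate([0, 1806, 1032]) cube([1185, 301, 172]);
translate([0, 2107, 1204]) cube([1185, 301, 172]);


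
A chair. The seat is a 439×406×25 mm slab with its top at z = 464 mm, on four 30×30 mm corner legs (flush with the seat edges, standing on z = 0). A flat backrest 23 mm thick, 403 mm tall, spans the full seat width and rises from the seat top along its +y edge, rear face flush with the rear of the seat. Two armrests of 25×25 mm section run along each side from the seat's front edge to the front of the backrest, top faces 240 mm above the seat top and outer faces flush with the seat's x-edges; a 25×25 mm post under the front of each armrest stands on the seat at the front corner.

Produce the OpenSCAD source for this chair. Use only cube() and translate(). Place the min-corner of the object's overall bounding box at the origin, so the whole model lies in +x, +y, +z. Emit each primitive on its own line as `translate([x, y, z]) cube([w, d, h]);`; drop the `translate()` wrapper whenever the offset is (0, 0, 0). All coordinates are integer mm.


translate([0, 0, 439]) cube([439, 406, 25]);
cube([30, 30, 439]);
translate([409, 0, 0]) cube([30, 30, 439]);
translate([0, 376, 0]) cube([30, 30, 439]);
translate([409, 376, 0]) cube([30, 30, 439]);
translate([0, 383, 464]) cube([439, 23, 403]);
translate([0, 0, 679]) cube([25, 383, 25]);
translate([414, 0, 679]) cube([25, 383, 25]);
translate([0, 0, 464]) cube([25, 25, 215]);
translate([414, 0, 464]) cube([25, 25, 215]);


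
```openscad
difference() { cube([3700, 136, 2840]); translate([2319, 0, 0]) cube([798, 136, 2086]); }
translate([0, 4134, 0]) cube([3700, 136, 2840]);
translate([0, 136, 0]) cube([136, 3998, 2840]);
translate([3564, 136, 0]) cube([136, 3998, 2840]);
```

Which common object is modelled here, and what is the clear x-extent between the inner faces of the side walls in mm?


A single room. The interior width is 3428 mm.

Four walls enclosing a rectangle with a door in the front wall — a room. Outside width 3700 minus two 136 mm walls gives 3428 mm.


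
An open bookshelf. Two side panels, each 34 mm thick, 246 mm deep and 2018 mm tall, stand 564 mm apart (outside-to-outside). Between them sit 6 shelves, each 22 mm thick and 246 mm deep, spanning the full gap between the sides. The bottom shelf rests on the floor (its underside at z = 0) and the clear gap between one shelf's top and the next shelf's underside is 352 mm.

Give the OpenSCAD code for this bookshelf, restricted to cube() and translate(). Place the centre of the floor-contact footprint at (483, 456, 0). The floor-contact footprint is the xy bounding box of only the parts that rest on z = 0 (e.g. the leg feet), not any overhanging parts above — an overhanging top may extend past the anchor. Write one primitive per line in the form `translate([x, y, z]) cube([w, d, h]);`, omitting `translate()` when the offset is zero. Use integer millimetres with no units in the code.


translate([201, 333, 0]) cube([34, 246, 2018]);
translate([731, 333, 0]) cube([34, 246, 2018]);
translate([235, 333, 0]) cube([496, 246, 22]);
translate([235, 333, 374]) cube([496, 246, 22]);
translate([235, 333, 748]) cube([496, 246, 22]);
translate([235, 333, 1122]) cube([496, 246, 22]);
translate([235, 333, 1496]) cube([496, 246, 22]);
translate([235, 333, 1870]) cube([496, 246, 22]);


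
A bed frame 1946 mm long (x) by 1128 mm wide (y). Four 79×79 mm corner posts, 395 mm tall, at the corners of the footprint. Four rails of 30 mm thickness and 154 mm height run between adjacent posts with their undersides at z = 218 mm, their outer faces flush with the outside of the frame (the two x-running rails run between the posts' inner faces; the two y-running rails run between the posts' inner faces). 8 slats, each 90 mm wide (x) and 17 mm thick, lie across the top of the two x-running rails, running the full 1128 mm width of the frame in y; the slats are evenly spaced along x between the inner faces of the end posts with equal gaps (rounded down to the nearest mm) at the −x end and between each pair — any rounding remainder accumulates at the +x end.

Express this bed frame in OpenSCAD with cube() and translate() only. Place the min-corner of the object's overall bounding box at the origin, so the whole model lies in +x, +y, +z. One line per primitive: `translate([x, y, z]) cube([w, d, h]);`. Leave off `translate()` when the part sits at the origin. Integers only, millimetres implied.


// slat z = rail_z + rail_h = 218 + 154 = 372
// slat gap = ⌊(1788 − 8·90) / 9⌋ = 118
cube([79, 79, 395]);
translate([0, 1049, 0]) cube([79, 79, 395]);
translate([1867, 0, 0]) cube([79, 79, 395]);
translate([1867, 1049, 0]) cube([79, 79, 395]);
translate([79, 0, 218]) cube([1788, 30, 154]);
translate([79, 1098, 218]) cube([1788, 30, 154]);
translate([0, 79, 218]) cube([30, 970, 154]);
translate([1916, 79, 218]) cube([30, 970, 154]);
translate([197, 0, 372]) cube([90, 1128, 17]);
translate([405, 0, 372]) cube([90, 1128, 17]);
translate([613, 0, 372]) cube([90, 1128, 17]);
translate([821, 0, 372]) cube([90, 1128, 17]);
translate([1029, 0, 372]) cube([90, 1128, 17]);
translate([1237, 0, 372]) cube([90, 1128, 17]);
translate([1445, 0, 372]) cube([90, 1128, 17]);
translate([1653, 0, 372]) cube([90, 1128, 17]);


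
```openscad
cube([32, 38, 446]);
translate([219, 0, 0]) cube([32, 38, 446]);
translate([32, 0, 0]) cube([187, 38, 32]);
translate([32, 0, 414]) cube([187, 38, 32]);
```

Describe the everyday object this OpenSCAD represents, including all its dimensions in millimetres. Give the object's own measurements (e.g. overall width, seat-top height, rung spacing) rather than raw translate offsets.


A rectangular picture frame lying in the x–z plane (depth along y). The opening is 187 mm wide (x) by 382 mm tall (z), surrounded by a border 32 mm wide on all four sides. The frame is 38 mm deep and is made of two full-height vertical stiles with two horizontal rails fitted between them.


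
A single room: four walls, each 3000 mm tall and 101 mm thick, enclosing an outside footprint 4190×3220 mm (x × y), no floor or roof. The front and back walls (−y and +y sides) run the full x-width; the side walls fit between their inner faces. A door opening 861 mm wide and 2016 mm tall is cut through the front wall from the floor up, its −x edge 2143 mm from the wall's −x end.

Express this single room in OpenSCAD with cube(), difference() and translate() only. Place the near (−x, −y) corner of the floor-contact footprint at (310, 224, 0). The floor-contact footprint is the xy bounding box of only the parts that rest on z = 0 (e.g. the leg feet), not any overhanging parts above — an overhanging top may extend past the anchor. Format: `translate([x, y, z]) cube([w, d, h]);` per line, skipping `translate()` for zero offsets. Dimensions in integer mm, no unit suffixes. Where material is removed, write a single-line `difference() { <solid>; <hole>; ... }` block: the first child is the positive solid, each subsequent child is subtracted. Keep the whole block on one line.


difference() { translate([310, 224, 0]) cube([4190, 101, 3000]); translate([2453, 224, 0]) cube([861, 101, 2016]); }
translate([310, 3343, 0]) cube([4190, 101, 3000]);
translate([310, 325, 0]) cube([101, 3018, 3000]);
translate([4399, 325, 0]) cube([101, 3018, 3000]);


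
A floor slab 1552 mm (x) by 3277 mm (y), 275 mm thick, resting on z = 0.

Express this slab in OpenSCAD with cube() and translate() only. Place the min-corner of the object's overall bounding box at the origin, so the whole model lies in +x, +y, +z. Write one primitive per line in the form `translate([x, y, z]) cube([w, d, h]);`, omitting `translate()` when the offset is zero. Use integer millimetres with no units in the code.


cube([1552, 3277, 275]);


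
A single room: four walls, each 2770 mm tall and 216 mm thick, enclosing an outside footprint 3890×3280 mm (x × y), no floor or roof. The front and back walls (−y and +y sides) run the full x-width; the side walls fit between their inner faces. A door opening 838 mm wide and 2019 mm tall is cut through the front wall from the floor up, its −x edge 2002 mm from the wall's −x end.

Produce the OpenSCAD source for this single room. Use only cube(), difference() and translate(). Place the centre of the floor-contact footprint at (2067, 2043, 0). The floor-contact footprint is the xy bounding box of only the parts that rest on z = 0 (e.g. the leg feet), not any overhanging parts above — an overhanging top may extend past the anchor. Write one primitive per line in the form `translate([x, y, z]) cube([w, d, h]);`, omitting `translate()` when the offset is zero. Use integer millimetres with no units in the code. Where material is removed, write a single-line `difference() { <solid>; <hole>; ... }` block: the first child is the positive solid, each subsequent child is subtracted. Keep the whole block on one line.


difference() { translate([122, 403, 0]) cube([3890, 216, 2770]); translate([2124, 403, 0]) cube([838, 216, 2019]); }
translate([122, 3467, 0]) cube([3890, 216, 2770]);
translate([122, 619, 0]) cube([216, 2848, 2770]);
translate([3796, 619, 0]) cube([216, 2848, 2770]);


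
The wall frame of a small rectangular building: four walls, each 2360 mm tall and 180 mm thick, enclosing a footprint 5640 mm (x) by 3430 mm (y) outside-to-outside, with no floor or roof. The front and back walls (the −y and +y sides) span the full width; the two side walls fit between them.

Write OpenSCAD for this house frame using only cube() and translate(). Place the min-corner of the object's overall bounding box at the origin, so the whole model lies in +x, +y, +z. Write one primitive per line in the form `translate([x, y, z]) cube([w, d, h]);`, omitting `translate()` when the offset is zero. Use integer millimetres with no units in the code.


cube([5640, 180, 2360]);
translate([0, 3250, 0]) cube([5640, 180, 2360]);
translate([0, 180, 0]) cube([180, 3070, 2360]);
translate([5460, 180, 0]) cube([180, 3070, 2360]);


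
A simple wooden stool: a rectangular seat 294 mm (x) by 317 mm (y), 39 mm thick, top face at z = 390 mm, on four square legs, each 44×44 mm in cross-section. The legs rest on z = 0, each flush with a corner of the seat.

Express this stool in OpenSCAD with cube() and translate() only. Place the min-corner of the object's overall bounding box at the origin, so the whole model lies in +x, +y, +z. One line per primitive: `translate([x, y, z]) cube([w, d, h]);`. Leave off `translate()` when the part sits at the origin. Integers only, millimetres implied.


translate([0, 0, 351]) cube([294, 317, 39]);
cube([44, 44, 351]);
translate([250, 0, 0]) cube([44, 44, 351]);
translate([0, 273, 0]) cube([44, 44, 351]);
translate([250, 273, 0]) cube([44, 44, 351]);


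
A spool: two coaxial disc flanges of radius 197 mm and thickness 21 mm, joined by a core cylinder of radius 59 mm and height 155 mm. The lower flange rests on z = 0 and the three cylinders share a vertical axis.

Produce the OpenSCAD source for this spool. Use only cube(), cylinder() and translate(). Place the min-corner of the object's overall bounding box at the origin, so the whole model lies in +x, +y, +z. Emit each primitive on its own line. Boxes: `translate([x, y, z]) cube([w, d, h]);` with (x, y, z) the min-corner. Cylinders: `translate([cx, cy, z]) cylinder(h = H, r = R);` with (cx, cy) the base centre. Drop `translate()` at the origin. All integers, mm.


translate([197, 197, 0]) cylinder(h = 21, r = 197);
translate([197, 197, 21]) cylinder(h = 155, r = 59);
translate([197, 197, 176]) cylinder(h = 21, r = 197);


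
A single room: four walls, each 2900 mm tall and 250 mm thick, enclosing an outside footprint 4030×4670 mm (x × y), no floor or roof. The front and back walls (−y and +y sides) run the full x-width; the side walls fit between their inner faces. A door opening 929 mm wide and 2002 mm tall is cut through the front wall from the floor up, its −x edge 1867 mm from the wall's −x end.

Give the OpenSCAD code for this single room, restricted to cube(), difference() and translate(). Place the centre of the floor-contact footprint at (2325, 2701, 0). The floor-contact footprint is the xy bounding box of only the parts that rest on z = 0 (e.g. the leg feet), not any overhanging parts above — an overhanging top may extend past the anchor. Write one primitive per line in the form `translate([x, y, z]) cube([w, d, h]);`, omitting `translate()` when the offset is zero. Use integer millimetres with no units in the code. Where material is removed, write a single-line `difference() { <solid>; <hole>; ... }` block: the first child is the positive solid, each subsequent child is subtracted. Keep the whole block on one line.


difference() { translate([310, 366, 0]) cube([4030, 250, 2900]); translate([2177, 366, 0]) cube([929, 250, 2002]); }
translate([310, 4786, 0]) cube([4030, 250, 2900]);
translate([310, 616, 0]) cube([250, 4170, 2900]);
translate([4090, 616, 0]) cube([250, 4170, 2900]);


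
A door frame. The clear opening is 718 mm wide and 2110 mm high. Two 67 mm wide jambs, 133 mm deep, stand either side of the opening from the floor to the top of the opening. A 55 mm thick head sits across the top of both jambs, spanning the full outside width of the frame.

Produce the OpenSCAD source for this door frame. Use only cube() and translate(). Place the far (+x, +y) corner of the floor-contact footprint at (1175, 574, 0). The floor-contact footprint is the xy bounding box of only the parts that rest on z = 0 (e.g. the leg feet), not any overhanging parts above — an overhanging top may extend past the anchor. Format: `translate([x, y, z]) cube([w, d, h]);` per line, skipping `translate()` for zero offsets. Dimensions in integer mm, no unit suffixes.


translate([323, 441, 0]) cube([67, 133, 2110]);
translate([1108, 441, 0]) cube([67, 133, 2110]);
translate([323, 441, 2110]) cube([852, 133, 55]);


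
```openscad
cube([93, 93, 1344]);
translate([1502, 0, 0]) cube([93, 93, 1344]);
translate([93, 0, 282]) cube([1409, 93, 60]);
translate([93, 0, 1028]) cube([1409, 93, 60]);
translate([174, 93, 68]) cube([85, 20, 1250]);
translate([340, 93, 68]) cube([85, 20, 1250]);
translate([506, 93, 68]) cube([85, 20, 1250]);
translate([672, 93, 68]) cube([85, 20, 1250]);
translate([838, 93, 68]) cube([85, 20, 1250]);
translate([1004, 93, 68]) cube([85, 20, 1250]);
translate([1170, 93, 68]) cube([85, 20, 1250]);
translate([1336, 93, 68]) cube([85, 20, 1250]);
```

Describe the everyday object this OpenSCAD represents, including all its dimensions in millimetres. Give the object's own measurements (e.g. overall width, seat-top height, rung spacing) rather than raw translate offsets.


A fence section. Two 93×93 mm posts, 1344 mm tall, stand on the floor with a clear span of 1409 mm between their inner faces. Two horizontal rails of 93×60 mm section span the gap between the posts with their undersides at z = 282 mm and z = 1028 mm, flush with the posts' −y face. 8 pickets, each 85 mm wide, 20 mm thick and 1250 mm tall, are fixed to the +y face of the rails with their bottoms at z = 68 mm, spaced across the span with a 81 mm gap after the −x post and between neighbouring pickets and before the +x post.


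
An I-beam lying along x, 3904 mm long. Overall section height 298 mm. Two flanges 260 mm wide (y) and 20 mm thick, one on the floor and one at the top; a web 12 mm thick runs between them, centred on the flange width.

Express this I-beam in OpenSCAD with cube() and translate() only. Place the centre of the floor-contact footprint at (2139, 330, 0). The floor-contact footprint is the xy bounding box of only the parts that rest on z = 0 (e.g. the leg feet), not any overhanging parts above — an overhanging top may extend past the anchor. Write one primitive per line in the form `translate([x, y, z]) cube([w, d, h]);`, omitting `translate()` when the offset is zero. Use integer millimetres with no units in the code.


translate([187, 200, 0]) cube([3904, 260, 20]);
translate([187, 324, 20]) cube([3904, 12, 258]);
translate([187, 200, 278]) cube([3904, 260, 20]);


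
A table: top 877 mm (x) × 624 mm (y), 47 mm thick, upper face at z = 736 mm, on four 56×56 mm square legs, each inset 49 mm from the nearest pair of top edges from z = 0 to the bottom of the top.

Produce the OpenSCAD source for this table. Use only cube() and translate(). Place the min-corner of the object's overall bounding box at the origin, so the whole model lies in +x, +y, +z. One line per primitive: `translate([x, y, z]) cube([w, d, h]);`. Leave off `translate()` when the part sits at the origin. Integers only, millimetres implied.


// leg_h = 736 - 47 = 689
translate([0, 0, 689]) cube([877, 624, 47]);
translate([49, 49, 0]) cube([56, 56, 689]);
translate([772, 49, 0]) cube([56, 56, 689]);
translate([49, 519, 0]) cube([56, 56, 689]);
translate([772, 519, 0]) cube([56, 56, 689]);


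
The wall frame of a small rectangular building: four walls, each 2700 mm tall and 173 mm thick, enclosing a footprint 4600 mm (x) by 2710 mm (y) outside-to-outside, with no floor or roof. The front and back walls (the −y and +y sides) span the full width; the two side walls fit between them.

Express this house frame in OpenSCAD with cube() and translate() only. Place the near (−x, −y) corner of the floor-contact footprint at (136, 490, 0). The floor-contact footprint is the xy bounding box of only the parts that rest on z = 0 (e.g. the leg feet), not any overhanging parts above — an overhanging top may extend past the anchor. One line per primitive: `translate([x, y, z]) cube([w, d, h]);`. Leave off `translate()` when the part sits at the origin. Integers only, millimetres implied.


translate([136, 490, 0]) cube([4600, 173, 2700]);
translate([136, 3027, 0]) cube([4600, 173, 2700]);
translate([136, 663, 0]) cube([173, 2364, 2700]);
translate([4563, 663, 0]) cube([173, 2364, 2700]);
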